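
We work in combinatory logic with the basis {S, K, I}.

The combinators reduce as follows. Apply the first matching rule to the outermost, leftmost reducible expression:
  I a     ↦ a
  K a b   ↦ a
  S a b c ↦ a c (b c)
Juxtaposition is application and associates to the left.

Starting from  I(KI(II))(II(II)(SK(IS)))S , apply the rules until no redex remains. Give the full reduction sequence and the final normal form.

Answer: normal form = S  (in 9 steps)

Working:
  start: I(KI(II))(II(II)(SK(IS)))S
  step 1: KI(II)(II(II)(SK(IS)))S
  step 2: I(II(II)(SK(IS)))S
  step 3: II(II)(SK(IS))S
  step 4: I(II)(SK(IS))S
  step 5: II(SK(IS))S
  step 6: I(SK(IS))S
  step 7: SK(IS)S
  step 8: KS(ISS)
  step 9: S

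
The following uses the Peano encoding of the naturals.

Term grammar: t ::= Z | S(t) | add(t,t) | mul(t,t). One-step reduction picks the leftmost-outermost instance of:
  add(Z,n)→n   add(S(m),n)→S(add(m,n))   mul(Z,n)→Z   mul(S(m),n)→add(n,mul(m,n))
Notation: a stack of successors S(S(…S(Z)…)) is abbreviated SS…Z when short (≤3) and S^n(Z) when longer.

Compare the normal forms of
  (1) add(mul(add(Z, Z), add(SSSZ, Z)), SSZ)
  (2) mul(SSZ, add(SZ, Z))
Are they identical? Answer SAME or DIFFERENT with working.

Term A:
  start: add(mul(add(Z, Z), add(SSSZ, Z)), SSZ)
  [1] add(mul(Z, add(SSSZ, Z)), SSZ)
  [2] add(Z, SSZ)
  [3] SSZ

Term B:
  start: mul(SSZ, add(SZ, Z))
  [1] add(add(SZ, Z), mul(SZ, add(SZ, Z)))
  [2] add(S(add(Z, Z)), mul(SZ, add(SZ, Z)))
  [3] S(add(add(Z, Z), mul(SZ, add(SZ, Z))))
  [4] S(add(Z, mul(SZ, add(SZ, Z))))
  [5] S(mul(SZ, add(SZ, Z)))
  [6] S(add(add(SZ, Z), mul(Z, add(SZ, Z))))
  [7] S(add(S(add(Z, Z)), mul(Z, add(SZ, Z))))
  [8] S(S(add(add(Z, Z), mul(Z, add(SZ, Z)))))
  [9] S(S(add(Z, mul(Z, add(SZ, Z)))))
  [10] S(S(mul(Z, add(SZ, Z))))
  [11] SSZ

Answer: SAME — A ⇓ SSZ, B ⇓ SSZ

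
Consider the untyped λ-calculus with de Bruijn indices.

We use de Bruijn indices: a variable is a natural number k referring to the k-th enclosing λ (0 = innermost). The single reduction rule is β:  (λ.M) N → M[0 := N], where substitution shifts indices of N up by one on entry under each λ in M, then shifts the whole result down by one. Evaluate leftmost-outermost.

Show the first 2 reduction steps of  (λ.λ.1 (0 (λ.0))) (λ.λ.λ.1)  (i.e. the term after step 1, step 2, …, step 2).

  start: (λ.λ.1 (0 (λ.0))) (λ.λ.λ.1)
  →1  λ.(λ.λ.λ.1) (0 (λ.0))
  →2  λ.λ.λ.1

Answer: after 2 steps: λ.λ.λ.1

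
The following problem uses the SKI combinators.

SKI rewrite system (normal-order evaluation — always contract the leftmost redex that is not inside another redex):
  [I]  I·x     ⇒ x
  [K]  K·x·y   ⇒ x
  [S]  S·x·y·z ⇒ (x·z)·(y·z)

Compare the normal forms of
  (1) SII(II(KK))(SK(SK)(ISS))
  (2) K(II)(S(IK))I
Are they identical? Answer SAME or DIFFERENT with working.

Answer: DIFFERENT — A ⇓ K(SS), B ⇓ I

Derivation:
Term A:
  start: SII(II(KK))(SK(SK)(ISS))
  step 1: I(II(KK))(I(II(KK)))(SK(SK)(ISS))
  step 2: II(KK)(I(II(KK)))(SK(SK)(ISS))
  step 3: I(KK)(I(II(KK)))(SK(SK)(ISS))
  step 4: KK(I(II(KK)))(SK(SK)(ISS))
  step 5: K(SK(SK)(ISS))
  step 6: K(K(ISS)(SK(ISS)))
  step 7: K(ISS)
  step 8: K(SS)

Term B:
  start: K(II)(S(IK))I
  step 1: III
  step 2: II
  step 3: I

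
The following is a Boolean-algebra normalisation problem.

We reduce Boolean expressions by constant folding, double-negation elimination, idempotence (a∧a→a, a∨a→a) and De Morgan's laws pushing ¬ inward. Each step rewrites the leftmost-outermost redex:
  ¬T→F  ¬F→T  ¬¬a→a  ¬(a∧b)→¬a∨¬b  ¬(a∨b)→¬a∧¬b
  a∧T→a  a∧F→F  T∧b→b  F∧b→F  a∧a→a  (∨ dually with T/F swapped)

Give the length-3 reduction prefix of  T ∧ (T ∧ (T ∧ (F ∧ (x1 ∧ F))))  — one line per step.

  start: T ∧ (T ∧ (T ∧ (F ∧ (x1 ∧ F))))
  step 1: T ∧ (T ∧ (F ∧ (x1 ∧ F)))
  step 2: T ∧ (F ∧ (x1 ∧ F))
  step 3: F ∧ (x1 ∧ F)

Answer: after 3 steps: F ∧ (x1 ∧ F)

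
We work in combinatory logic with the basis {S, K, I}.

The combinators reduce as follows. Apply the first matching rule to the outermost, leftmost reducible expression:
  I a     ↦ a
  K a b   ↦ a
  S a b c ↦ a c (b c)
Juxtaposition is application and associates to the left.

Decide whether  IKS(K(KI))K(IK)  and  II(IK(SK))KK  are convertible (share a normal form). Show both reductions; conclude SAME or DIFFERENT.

Answer: SAME — A ⇓ SKK, B ⇓ SKK

Working:
Term A:
  start: IKS(K(KI))K(IK)
  [1] KS(K(KI))K(IK)
  [2] SK(IK)
  [3] SKK

Term B:
  start: II(IK(SK))KK
  [1] I(IK(SK))KK
  [2] IK(SK)KK
  [3] K(SK)KK
  [4] SKK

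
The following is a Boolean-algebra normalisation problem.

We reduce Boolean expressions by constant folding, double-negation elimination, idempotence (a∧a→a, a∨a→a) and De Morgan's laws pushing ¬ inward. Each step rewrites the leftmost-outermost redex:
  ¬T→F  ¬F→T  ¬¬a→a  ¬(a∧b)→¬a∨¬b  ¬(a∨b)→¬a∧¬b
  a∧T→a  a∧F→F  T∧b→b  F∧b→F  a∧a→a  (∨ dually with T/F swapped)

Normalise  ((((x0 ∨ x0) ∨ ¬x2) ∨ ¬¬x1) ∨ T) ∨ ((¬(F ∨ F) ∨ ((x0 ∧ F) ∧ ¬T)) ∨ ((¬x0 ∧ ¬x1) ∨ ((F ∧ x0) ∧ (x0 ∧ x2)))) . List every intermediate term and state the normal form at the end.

  start: ((((x0 ∨ x0) ∨ ¬x2) ∨ ¬¬x1) ∨ T) ∨ ((¬(F ∨ F) ∨ ((x0 ∧ F) ∧ ¬T)) ∨ ((¬x0 ∧ ¬x1) ∨ ((F ∧ x0) ∧ (x0 ∧ x2))))
  step 1: T ∨ ((¬(F ∨ F) ∨ ((x0 ∧ F) ∧ ¬T)) ∨ ((¬x0 ∧ ¬x1) ∨ ((F ∧ x0) ∧ (x0 ∧ x2))))
  step 2: T

Answer: normal form = T  (in 2 steps)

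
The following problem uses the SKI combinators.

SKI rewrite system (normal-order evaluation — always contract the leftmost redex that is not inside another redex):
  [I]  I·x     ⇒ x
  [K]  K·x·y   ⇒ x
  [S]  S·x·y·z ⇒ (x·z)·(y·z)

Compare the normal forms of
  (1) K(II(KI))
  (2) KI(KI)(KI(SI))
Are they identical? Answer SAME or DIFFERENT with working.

Term A:
  start: K(II(KI))
  [1] K(I(KI))
  [2] K(KI)

Term B:
  start: KI(KI)(KI(SI))
  [1] I(KI(SI))
  [2] KI(SI)
  [3] I

Answer: DIFFERENT — A ⇓ K(KI), B ⇓ I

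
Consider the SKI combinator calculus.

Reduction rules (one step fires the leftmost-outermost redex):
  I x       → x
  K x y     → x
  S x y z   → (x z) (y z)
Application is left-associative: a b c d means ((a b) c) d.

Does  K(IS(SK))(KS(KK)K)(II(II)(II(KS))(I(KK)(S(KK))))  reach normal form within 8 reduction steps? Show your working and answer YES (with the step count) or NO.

Answer: NO — after 8 steps the term is S(SK)(KS(I(KK)(S(KK)))), not yet normal

Reduction:
  start: K(IS(SK))(KS(KK)K)(II(II)(II(KS))(I(KK)(S(KK))))
  step 1: IS(SK)(II(II)(II(KS))(I(KK)(S(KK))))
  step 2: S(SK)(II(II)(II(KS))(I(KK)(S(KK))))
  step 3: S(SK)(I(II)(II(KS))(I(KK)(S(KK))))
  step 4: S(SK)(II(II(KS))(I(KK)(S(KK))))
  step 5: S(SK)(I(II(KS))(I(KK)(S(KK))))
  step 6: S(SK)(II(KS)(I(KK)(S(KK))))
  step 7: S(SK)(I(KS)(I(KK)(S(KK))))
  step 8: S(SK)(KS(I(KK)(S(KK))))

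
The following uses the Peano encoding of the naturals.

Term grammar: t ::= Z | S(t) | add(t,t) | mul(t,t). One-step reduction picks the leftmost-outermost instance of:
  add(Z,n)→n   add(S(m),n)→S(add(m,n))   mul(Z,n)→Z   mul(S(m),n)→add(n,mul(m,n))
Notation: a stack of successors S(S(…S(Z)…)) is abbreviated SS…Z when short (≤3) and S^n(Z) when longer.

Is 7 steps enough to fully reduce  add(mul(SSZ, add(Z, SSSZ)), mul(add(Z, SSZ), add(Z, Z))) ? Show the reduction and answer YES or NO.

Answer: NO — after 7 steps the term is S(S(add(S(add(Z, mul(SZ, add(Z, SSSZ)))), mul(add(Z, SSZ), add(Z, Z))))), not yet normal

Working:
  start: add(mul(SSZ, add(Z, SSSZ)), mul(add(Z, SSZ), add(Z, Z)))
  step 1: add(add(add(Z, SSSZ), mul(SZ, add(Z, SSSZ))), mul(add(Z, SSZ), add(Z, Z)))
  step 2: add(add(SSSZ, mul(SZ, add(Z, SSSZ))), mul(add(Z, SSZ), add(Z, Z)))
  step 3: add(S(add(SSZ, mul(SZ, add(Z, SSSZ)))), mul(add(Z, SSZ), add(Z, Z)))
  step 4: S(add(add(SSZ, mul(SZ, add(Z, SSSZ))), mul(add(Z, SSZ), add(Z, Z))))
  step 5: S(add(S(add(SZ, mul(SZ, add(Z, SSSZ)))), mul(add(Z, SSZ), add(Z, Z))))
  step 6: S(S(add(add(SZ, mul(SZ, add(Z, SSSZ))), mul(add(Z, SSZ), add(Z, Z)))))
  step 7: S(S(add(S(add(Z, mul(SZ, add(Z, SSSZ)))), mul(add(Z, SSZ), add(Z, Z)))))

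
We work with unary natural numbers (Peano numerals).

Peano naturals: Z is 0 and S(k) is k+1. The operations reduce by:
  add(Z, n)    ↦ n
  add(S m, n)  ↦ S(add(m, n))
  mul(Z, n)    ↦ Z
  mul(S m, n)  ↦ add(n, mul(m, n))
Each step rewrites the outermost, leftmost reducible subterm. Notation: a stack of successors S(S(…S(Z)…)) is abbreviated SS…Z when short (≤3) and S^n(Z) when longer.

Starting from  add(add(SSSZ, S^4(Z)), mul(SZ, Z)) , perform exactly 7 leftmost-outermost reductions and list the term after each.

Answer: after 7 steps: S(S(S(add(S^4(Z), mul(SZ, Z)))))

Working:
  start: add(add(SSSZ, S^4(Z)), mul(SZ, Z))
  →1  add(S(add(SSZ, S^4(Z))), mul(SZ, Z))
  →2  S(add(add(SSZ, S^4(Z)), mul(SZ, Z)))
  →3  S(add(S(add(SZ, S^4(Z))), mul(SZ, Z)))
  →4  S(S(add(add(SZ, S^4(Z)), mul(SZ, Z))))
  →5  S(S(add(S(add(Z, S^4(Z))), mul(SZ, Z))))
  →6  S(S(S(add(add(Z, S^4(Z)), mul(SZ, Z)))))
  →7  S(S(S(add(S^4(Z), mul(SZ, Z)))))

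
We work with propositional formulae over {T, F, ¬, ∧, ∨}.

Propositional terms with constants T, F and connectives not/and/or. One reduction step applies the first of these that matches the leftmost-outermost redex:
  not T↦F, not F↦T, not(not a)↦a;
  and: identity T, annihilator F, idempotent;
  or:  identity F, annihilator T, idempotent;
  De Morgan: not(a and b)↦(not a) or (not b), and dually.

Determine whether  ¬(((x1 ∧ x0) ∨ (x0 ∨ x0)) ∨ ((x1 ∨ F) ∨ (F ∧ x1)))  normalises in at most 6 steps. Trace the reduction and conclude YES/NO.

Answer: NO — after 6 steps the term is ((¬x1 ∨ ¬x0) ∧ ¬x0) ∧ (¬(x1 ∨ F) ∧ ¬(F ∧ x1)), not yet normal

Working:
  start: ¬(((x1 ∧ x0) ∨ (x0 ∨ x0)) ∨ ((x1 ∨ F) ∨ (F ∧ x1)))
  step 1: ¬((x1 ∧ x0) ∨ (x0 ∨ x0)) ∧ ¬((x1 ∨ F) ∨ (F ∧ x1))
  step 2: (¬(x1 ∧ x0) ∧ ¬(x0 ∨ x0)) ∧ ¬((x1 ∨ F) ∨ (F ∧ x1))
  step 3: ((¬x1 ∨ ¬x0) ∧ ¬(x0 ∨ x0)) ∧ ¬((x1 ∨ F) ∨ (F ∧ x1))
  step 4: ((¬x1 ∨ ¬x0) ∧ (¬x0 ∧ ¬x0)) ∧ ¬((x1 ∨ F) ∨ (F ∧ x1))
  step 5: ((¬x1 ∨ ¬x0) ∧ ¬x0) ∧ ¬((x1 ∨ F) ∨ (F ∧ x1))
  step 6: ((¬x1 ∨ ¬x0) ∧ ¬x0) ∧ (¬(x1 ∨ F) ∧ ¬(F ∧ x1))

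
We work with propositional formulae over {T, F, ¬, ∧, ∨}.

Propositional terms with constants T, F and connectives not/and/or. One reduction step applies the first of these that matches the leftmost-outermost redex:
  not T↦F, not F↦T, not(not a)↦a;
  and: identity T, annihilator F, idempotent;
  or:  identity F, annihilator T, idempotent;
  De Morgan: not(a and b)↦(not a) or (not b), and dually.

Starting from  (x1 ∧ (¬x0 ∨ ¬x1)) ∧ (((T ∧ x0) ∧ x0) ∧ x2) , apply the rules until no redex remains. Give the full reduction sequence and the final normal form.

Answer: normal form = (x1 ∧ (¬x0 ∨ ¬x1)) ∧ (x0 ∧ x2)  (in 2 steps)

Working:
  start: (x1 ∧ (¬x0 ∨ ¬x1)) ∧ (((T ∧ x0) ∧ x0) ∧ x2)
  →1  (x1 ∧ (¬x0 ∨ ¬x1)) ∧ ((x0 ∧ x0) ∧ x2)
  →2  (x1 ∧ (¬x0 ∨ ¬x1)) ∧ (x0 ∧ x2)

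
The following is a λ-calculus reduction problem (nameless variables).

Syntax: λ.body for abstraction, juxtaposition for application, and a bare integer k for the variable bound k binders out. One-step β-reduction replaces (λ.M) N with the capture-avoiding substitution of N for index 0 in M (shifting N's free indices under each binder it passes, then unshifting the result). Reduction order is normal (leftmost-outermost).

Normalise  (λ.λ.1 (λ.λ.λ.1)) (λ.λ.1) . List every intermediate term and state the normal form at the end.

Answer: normal form = λ.λ.λ.λ.λ.1  (in 2 steps)

Reduction:
  start: (λ.λ.1 (λ.λ.λ.1)) (λ.λ.1)
  →1  λ.(λ.λ.1) (λ.λ.λ.1)
  →2  λ.λ.λ.λ.λ.1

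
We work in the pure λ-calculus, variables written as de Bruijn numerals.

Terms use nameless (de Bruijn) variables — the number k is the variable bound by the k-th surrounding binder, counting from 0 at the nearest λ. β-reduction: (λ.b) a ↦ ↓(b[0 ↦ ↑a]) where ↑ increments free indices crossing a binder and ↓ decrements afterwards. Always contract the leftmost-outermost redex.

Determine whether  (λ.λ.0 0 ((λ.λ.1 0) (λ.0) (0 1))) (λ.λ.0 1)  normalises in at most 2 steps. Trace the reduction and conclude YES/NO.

Answer: NO — after 2 steps the term is λ.0 0 ((λ.(λ.0) 0) (0 (λ.λ.0 1))), not yet normal

Reduction:
  start: (λ.λ.0 0 ((λ.λ.1 0) (λ.0) (0 1))) (λ.λ.0 1)
  [1] λ.0 0 ((λ.λ.1 0) (λ.0) (0 (λ.λ.0 1)))
  [2] λ.0 0 ((λ.(λ.0) 0) (0 (λ.λ.0 1)))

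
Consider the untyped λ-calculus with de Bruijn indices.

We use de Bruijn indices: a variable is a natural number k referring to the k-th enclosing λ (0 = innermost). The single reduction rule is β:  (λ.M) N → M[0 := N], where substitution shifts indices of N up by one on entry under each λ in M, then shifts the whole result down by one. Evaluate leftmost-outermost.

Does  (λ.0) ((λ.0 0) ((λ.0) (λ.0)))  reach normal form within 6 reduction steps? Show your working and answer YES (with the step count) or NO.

  start: (λ.0) ((λ.0 0) ((λ.0) (λ.0)))
  step 1: (λ.0 0) ((λ.0) (λ.0))
  step 2: (λ.0) (λ.0) ((λ.0) (λ.0))
  step 3: (λ.0) ((λ.0) (λ.0))
  step 4: (λ.0) (λ.0)
  step 5: λ.0

Answer: YES — reaches normal form λ.0 in 5 ≤ 6 steps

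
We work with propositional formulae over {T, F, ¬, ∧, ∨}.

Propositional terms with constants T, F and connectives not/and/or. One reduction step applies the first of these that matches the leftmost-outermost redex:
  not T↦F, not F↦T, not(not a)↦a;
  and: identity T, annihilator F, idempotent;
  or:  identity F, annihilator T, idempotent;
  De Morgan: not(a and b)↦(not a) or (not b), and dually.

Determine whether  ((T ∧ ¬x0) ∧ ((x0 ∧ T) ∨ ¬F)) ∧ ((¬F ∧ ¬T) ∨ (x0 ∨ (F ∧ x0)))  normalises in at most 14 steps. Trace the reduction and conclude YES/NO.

  start: ((T ∧ ¬x0) ∧ ((x0 ∧ T) ∨ ¬F)) ∧ ((¬F ∧ ¬T) ∨ (x0 ∨ (F ∧ x0)))
  [1] (¬x0 ∧ ((x0 ∧ T) ∨ ¬F)) ∧ ((¬F ∧ ¬T) ∨ (x0 ∨ (F ∧ x0)))
  [2] (¬x0 ∧ (x0 ∨ ¬F)) ∧ ((¬F ∧ ¬T) ∨ (x0 ∨ (F ∧ x0)))
  [3] (¬x0 ∧ (x0 ∨ T)) ∧ ((¬F ∧ ¬T) ∨ (x0 ∨ (F ∧ x0)))
  [4] (¬x0 ∧ T) ∧ ((¬F ∧ ¬T) ∨ (x0 ∨ (F ∧ x0)))
  [5] ¬x0 ∧ ((¬F ∧ ¬T) ∨ (x0 ∨ (F ∧ x0)))
  [6] ¬x0 ∧ ((T ∧ ¬T) ∨ (x0 ∨ (F ∧ x0)))
  [7] ¬x0 ∧ (¬T ∨ (x0 ∨ (F ∧ x0)))
  [8] ¬x0 ∧ (F ∨ (x0 ∨ (F ∧ x0)))
  [9] ¬x0 ∧ (x0 ∨ (F ∧ x0))
  [10] ¬x0 ∧ (x0 ∨ F)
  [11] ¬x0 ∧ x0

Answer: YES — reaches normal form ¬x0 ∧ x0 in 11 ≤ 14 steps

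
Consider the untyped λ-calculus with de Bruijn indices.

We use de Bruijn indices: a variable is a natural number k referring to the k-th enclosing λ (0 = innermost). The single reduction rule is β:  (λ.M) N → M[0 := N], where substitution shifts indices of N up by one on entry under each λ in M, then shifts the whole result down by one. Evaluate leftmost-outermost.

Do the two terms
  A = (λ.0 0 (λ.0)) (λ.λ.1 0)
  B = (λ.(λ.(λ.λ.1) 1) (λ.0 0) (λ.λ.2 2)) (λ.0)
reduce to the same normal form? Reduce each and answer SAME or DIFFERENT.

Answer: SAME — A ⇓ λ.0, B ⇓ λ.0

Derivation:
Term A:
  start: (λ.0 0 (λ.0)) (λ.λ.1 0)
  [1] (λ.λ.1 0) (λ.λ.1 0) (λ.0)
  [2] (λ.(λ.λ.1 0) 0) (λ.0)
  [3] (λ.λ.1 0) (λ.0)
  [4] λ.(λ.0) 0
  [5] λ.0

Term B:
  start: (λ.(λ.(λ.λ.1) 1) (λ.0 0) (λ.λ.2 2)) (λ.0)
  [1] (λ.(λ.λ.1) (λ.0)) (λ.0 0) (λ.λ.(λ.0) (λ.0))
  [2] (λ.λ.1) (λ.0) (λ.λ.(λ.0) (λ.0))
  [3] (λ.λ.0) (λ.λ.(λ.0) (λ.0))
  [4] λ.0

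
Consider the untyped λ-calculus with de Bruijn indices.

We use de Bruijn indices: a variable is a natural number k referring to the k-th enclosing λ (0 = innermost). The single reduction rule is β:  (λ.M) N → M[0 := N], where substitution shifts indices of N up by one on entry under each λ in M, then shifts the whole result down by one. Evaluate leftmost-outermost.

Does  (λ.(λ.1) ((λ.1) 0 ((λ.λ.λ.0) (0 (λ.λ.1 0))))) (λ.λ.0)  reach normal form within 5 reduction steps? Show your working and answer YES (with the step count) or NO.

Answer: YES — reaches normal form λ.λ.0 in 2 ≤ 5 steps

Reduction:
  start: (λ.(λ.1) ((λ.1) 0 ((λ.λ.λ.0) (0 (λ.λ.1 0))))) (λ.λ.0)
  →1  (λ.λ.λ.0) ((λ.λ.λ.0) (λ.λ.0) ((λ.λ.λ.0) ((λ.λ.0) (λ.λ.1 0))))
  →2  λ.λ.0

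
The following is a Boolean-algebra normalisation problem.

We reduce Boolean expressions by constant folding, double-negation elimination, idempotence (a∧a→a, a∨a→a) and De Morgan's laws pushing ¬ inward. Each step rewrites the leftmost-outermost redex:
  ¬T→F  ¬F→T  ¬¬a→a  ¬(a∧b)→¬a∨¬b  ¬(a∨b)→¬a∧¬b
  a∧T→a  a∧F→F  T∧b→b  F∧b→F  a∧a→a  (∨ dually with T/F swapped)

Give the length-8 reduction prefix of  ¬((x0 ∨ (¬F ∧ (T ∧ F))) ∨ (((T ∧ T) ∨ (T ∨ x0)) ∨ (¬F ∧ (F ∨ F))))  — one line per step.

Answer: after 8 steps: (¬x0 ∧ ¬F) ∧ ¬(((T ∧ T) ∨ (T ∨ x0)) ∨ (¬F ∧ (F ∨ F)))

Working:
  start: ¬((x0 ∨ (¬F ∧ (T ∧ F))) ∨ (((T ∧ T) ∨ (T ∨ x0)) ∨ (¬F ∧ (F ∨ F))))
  →1  ¬(x0 ∨ (¬F ∧ (T ∧ F))) ∧ ¬(((T ∧ T) ∨ (T ∨ x0)) ∨ (¬F ∧ (F ∨ F)))
  →2  (¬x0 ∧ ¬(¬F ∧ (T ∧ F))) ∧ ¬(((T ∧ T) ∨ (T ∨ x0)) ∨ (¬F ∧ (F ∨ F)))
  →3  (¬x0 ∧ (¬¬F ∨ ¬(T ∧ F))) ∧ ¬(((T ∧ T) ∨ (T ∨ x0)) ∨ (¬F ∧ (F ∨ F)))
  →4  (¬x0 ∧ (F ∨ ¬(T ∧ F))) ∧ ¬(((T ∧ T) ∨ (T ∨ x0)) ∨ (¬F ∧ (F ∨ F)))
  →5  (¬x0 ∧ ¬(T ∧ F)) ∧ ¬(((T ∧ T) ∨ (T ∨ x0)) ∨ (¬F ∧ (F ∨ F)))
  →6  (¬x0 ∧ (¬T ∨ ¬F)) ∧ ¬(((T ∧ T) ∨ (T ∨ x0)) ∨ (¬F ∧ (F ∨ F)))
  →7  (¬x0 ∧ (F ∨ ¬F)) ∧ ¬(((T ∧ T) ∨ (T ∨ x0)) ∨ (¬F ∧ (F ∨ F)))
  →8  (¬x0 ∧ ¬F) ∧ ¬(((T ∧ T) ∨ (T ∨ x0)) ∨ (¬F ∧ (F ∨ F)))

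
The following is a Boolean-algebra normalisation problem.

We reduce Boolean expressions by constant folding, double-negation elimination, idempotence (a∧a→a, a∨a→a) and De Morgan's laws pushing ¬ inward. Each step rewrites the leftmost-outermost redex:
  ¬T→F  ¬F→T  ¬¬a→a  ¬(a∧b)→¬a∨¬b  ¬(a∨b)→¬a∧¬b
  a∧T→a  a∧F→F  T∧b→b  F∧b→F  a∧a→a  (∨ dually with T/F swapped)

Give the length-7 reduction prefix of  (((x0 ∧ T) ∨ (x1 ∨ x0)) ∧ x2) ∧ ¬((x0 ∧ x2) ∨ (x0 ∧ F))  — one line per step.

  start: (((x0 ∧ T) ∨ (x1 ∨ x0)) ∧ x2) ∧ ¬((x0 ∧ x2) ∨ (x0 ∧ F))
  step 1: ((x0 ∨ (x1 ∨ x0)) ∧ x2) ∧ ¬((x0 ∧ x2) ∨ (x0 ∧ F))
  step 2: ((x0 ∨ (x1 ∨ x0)) ∧ x2) ∧ (¬(x0 ∧ x2) ∧ ¬(x0 ∧ F))
  step 3: ((x0 ∨ (x1 ∨ x0)) ∧ x2) ∧ ((¬x0 ∨ ¬x2) ∧ ¬(x0 ∧ F))
  step 4: ((x0 ∨ (x1 ∨ x0)) ∧ x2) ∧ ((¬x0 ∨ ¬x2) ∧ (¬x0 ∨ ¬F))
  step 5: ((x0 ∨ (x1 ∨ x0)) ∧ x2) ∧ ((¬x0 ∨ ¬x2) ∧ (¬x0 ∨ T))
  step 6: ((x0 ∨ (x1 ∨ x0)) ∧ x2) ∧ ((¬x0 ∨ ¬x2) ∧ T)
  step 7: ((x0 ∨ (x1 ∨ x0)) ∧ x2) ∧ (¬x0 ∨ ¬x2)

Answer: after 7 steps: ((x0 ∨ (x1 ∨ x0)) ∧ x2) ∧ (¬x0 ∨ ¬x2)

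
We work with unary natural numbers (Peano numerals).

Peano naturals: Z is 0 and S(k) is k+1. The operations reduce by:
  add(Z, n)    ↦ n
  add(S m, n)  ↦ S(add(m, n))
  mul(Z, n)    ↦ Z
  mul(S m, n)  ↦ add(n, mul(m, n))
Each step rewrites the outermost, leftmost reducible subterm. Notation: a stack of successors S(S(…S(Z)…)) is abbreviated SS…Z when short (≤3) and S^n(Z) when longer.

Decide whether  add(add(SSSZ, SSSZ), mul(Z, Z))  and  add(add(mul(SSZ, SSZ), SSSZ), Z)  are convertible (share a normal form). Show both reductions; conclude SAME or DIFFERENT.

Answer: DIFFERENT — A ⇓ S^6(Z), B ⇓ S^7(Z)

Working:
Term A:
  start: add(add(SSSZ, SSSZ), mul(Z, Z))
  →1  add(S(add(SSZ, SSSZ)), mul(Z, Z))
  →2  S(add(add(SSZ, SSSZ), mul(Z, Z)))
  →3  S(add(S(add(SZ, SSSZ)), mul(Z, Z)))
  →4  S(S(add(add(SZ, SSSZ), mul(Z, Z))))
  →5  S(S(add(S(add(Z, SSSZ)), mul(Z, Z))))
  →6  S(S(S(add(add(Z, SSSZ), mul(Z, Z)))))
  →7  S(S(S(add(SSSZ, mul(Z, Z)))))
  →8  S(S(S(S(add(SSZ, mul(Z, Z))))))
  →9  S(S(S(S(S(add(SZ, mul(Z, Z)))))))
  →10  S(S(S(S(S(S(add(Z, mul(Z, Z))))))))
  →11  S(S(S(S(S(S(mul(Z, Z)))))))
  →12  S^6(Z)

Term B:
  start: add(add(mul(SSZ, SSZ), SSSZ), Z)
  →1  add(add(add(SSZ, mul(SZ, SSZ)), SSSZ), Z)
  →2  add(add(S(add(SZ, mul(SZ, SSZ))), SSSZ), Z)
  →3  add(S(add(add(SZ, mul(SZ, SSZ)), SSSZ)), Z)
  →4  S(add(add(add(SZ, mul(SZ, SSZ)), SSSZ), Z))
  →5  S(add(add(S(add(Z, mul(SZ, SSZ))), SSSZ), Z))
  →6  S(add(S(add(add(Z, mul(SZ, SSZ)), SSSZ)), Z))
  →7  S(S(add(add(add(Z, mul(SZ, SSZ)), SSSZ), Z)))
  →8  S(S(add(add(mul(SZ, SSZ), SSSZ), Z)))
  →9  S(S(add(add(add(SSZ, mul(Z, SSZ)), SSSZ), Z)))
  →10  S(S(add(add(S(add(SZ, mul(Z, SSZ))), SSSZ), Z)))
  →11  S(S(add(S(add(add(SZ, mul(Z, SSZ)), SSSZ)), Z)))
  →12  S(S(S(add(add(add(SZ, mul(Z, SSZ)), SSSZ), Z))))
  →13  S(S(S(add(add(S(add(Z, mul(Z, SSZ))), SSSZ), Z))))
  →14  S(S(S(add(S(add(add(Z, mul(Z, SSZ)), SSSZ)), Z))))
  →15  S(S(S(S(add(add(add(Z, mul(Z, SSZ)), SSSZ), Z)))))
  →16  S(S(S(S(add(add(mul(Z, SSZ), SSSZ), Z)))))
  →17  S(S(S(S(add(add(Z, SSSZ), Z)))))
  →18  S(S(S(S(add(SSSZ, Z)))))
  →19  S(S(S(S(S(add(SSZ, Z))))))
  →20  S(S(S(S(S(S(add(SZ, Z)))))))
  →21  S(S(S(S(S(S(S(add(Z, Z))))))))
  →22  S^7(Z)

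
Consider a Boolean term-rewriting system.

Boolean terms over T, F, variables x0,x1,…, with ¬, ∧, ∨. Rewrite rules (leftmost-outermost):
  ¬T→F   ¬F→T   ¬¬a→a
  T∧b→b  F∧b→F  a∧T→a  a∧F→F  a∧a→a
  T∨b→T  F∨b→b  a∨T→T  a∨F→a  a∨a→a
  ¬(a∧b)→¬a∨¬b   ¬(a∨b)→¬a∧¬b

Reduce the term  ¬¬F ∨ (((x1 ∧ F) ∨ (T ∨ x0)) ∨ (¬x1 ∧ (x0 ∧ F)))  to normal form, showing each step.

  start: ¬¬F ∨ (((x1 ∧ F) ∨ (T ∨ x0)) ∨ (¬x1 ∧ (x0 ∧ F)))
  →1  F ∨ (((x1 ∧ F) ∨ (T ∨ x0)) ∨ (¬x1 ∧ (x0 ∧ F)))
  →2  ((x1 ∧ F) ∨ (T ∨ x0)) ∨ (¬x1 ∧ (x0 ∧ F))
  →3  (F ∨ (T ∨ x0)) ∨ (¬x1 ∧ (x0 ∧ F))
  →4  (T ∨ x0) ∨ (¬x1 ∧ (x0 ∧ F))
  →5  T ∨ (¬x1 ∧ (x0 ∧ F))
  →6  T

Answer: normal form = T  (in 6 steps)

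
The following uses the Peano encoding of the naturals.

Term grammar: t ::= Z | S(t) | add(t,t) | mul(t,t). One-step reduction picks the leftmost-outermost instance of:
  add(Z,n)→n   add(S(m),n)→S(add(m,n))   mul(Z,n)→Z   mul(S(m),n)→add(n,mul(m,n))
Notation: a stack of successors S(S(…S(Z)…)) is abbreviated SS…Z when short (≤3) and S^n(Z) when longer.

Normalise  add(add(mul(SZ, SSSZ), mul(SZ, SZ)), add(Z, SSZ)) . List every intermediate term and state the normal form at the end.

  start: add(add(mul(SZ, SSSZ), mul(SZ, SZ)), add(Z, SSZ))
  step 1: add(add(add(SSSZ, mul(Z, SSSZ)), mul(SZ, SZ)), add(Z, SSZ))
  step 2: add(add(S(add(SSZ, mul(Z, SSSZ))), mul(SZ, SZ)), add(Z, SSZ))
  step 3: add(S(add(add(SSZ, mul(Z, SSSZ)), mul(SZ, SZ))), add(Z, SSZ))
  step 4: S(add(add(add(SSZ, mul(Z, SSSZ)), mul(SZ, SZ)), add(Z, SSZ)))
  step 5: S(add(add(S(add(SZ, mul(Z, SSSZ))), mul(SZ, SZ)), add(Z, SSZ)))
  step 6: S(add(S(add(add(SZ, mul(Z, SSSZ)), mul(SZ, SZ))), add(Z, SSZ)))
  step 7: S(S(add(add(add(SZ, mul(Z, SSSZ)), mul(SZ, SZ)), add(Z, SSZ))))
  step 8: S(S(add(add(S(add(Z, mul(Z, SSSZ))), mul(SZ, SZ)), add(Z, SSZ))))
  step 9: S(S(add(S(add(add(Z, mul(Z, SSSZ)), mul(SZ, SZ))), add(Z, SSZ))))
  step 10: S(S(S(add(add(add(Z, mul(Z, SSSZ)), mul(SZ, SZ)), add(Z, SSZ)))))
  step 11: S(S(S(add(add(mul(Z, SSSZ), mul(SZ, SZ)), add(Z, SSZ)))))
  step 12: S(S(S(add(add(Z, mul(SZ, SZ)), add(Z, SSZ)))))
  step 13: S(S(S(add(mul(SZ, SZ), add(Z, SSZ)))))
  step 14: S(S(S(add(add(SZ, mul(Z, SZ)), add(Z, SSZ)))))
  step 15: S(S(S(add(S(add(Z, mul(Z, SZ))), add(Z, SSZ)))))
  step 16: S(S(S(S(add(add(Z, mul(Z, SZ)), add(Z, SSZ))))))
  step 17: S(S(S(S(add(mul(Z, SZ), add(Z, SSZ))))))
  step 18: S(S(S(S(add(Z, add(Z, SSZ))))))
  step 19: S(S(S(S(add(Z, SSZ)))))
  step 20: S^6(Z)

Answer: normal form = S^6(Z)  (in 20 steps)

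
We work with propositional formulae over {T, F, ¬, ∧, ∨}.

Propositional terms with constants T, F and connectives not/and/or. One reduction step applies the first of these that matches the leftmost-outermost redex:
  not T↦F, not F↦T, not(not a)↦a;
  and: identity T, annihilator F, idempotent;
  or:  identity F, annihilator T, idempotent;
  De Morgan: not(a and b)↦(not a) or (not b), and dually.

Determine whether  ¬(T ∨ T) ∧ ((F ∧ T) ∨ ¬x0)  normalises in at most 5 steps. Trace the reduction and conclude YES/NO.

Answer: YES — reaches normal form F in 4 ≤ 5 steps

Derivation:
  start: ¬(T ∨ T) ∧ ((F ∧ T) ∨ ¬x0)
  [1] (¬T ∧ ¬T) ∧ ((F ∧ T) ∨ ¬x0)
  [2] ¬T ∧ ((F ∧ T) ∨ ¬x0)
  [3] F ∧ ((F ∧ T) ∨ ¬x0)
  [4] F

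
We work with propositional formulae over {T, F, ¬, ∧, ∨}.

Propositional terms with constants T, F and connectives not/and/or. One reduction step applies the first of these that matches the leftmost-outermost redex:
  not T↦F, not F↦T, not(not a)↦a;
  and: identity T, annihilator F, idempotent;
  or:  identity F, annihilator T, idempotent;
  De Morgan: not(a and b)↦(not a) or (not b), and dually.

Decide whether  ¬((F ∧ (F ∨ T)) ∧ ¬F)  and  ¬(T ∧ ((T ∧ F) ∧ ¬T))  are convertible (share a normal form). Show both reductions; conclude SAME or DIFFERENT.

Answer: SAME — A ⇓ T, B ⇓ T

Reduction:
Term A:
  start: ¬((F ∧ (F ∨ T)) ∧ ¬F)
  step 1: ¬(F ∧ (F ∨ T)) ∨ ¬¬F
  step 2: (¬F ∨ ¬(F ∨ T)) ∨ ¬¬F
  step 3: (T ∨ ¬(F ∨ T)) ∨ ¬¬F
  step 4: T ∨ ¬¬F
  step 5: T

Term B:
  start: ¬(T ∧ ((T ∧ F) ∧ ¬T))
  step 1: ¬T ∨ ¬((T ∧ F) ∧ ¬T)
  step 2: F ∨ ¬((T ∧ F) ∧ ¬T)
  step 3: ¬((T ∧ F) ∧ ¬T)
  step 4: ¬(T ∧ F) ∨ ¬¬T
  step 5: (¬T ∨ ¬F) ∨ ¬¬T
  step 6: (F ∨ ¬F) ∨ ¬¬T
  step 7: ¬F ∨ ¬¬T
  step 8: T ∨ ¬¬T
  step 9: T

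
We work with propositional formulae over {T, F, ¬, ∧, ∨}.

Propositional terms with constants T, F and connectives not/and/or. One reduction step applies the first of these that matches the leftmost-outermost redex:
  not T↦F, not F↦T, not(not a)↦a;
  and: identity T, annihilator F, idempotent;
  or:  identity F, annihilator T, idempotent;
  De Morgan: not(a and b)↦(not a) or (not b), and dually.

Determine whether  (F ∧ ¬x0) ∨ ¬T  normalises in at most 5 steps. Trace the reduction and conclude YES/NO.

  start: (F ∧ ¬x0) ∨ ¬T
  →1  F ∨ ¬T
  →2  ¬T
  →3  F

Answer: YES — reaches normal form F in 3 ≤ 5 steps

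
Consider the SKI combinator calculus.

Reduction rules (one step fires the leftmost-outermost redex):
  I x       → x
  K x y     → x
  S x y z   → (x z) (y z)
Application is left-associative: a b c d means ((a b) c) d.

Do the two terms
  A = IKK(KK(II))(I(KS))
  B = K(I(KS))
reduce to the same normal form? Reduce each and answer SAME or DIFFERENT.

Term A:
  start: IKK(KK(II))(I(KS))
  [1] KK(KK(II))(I(KS))
  [2] K(I(KS))
  [3] K(KS)

Term B:
  start: K(I(KS))
  [1] K(KS)

Answer: SAME — A ⇓ K(KS), B ⇓ K(KS)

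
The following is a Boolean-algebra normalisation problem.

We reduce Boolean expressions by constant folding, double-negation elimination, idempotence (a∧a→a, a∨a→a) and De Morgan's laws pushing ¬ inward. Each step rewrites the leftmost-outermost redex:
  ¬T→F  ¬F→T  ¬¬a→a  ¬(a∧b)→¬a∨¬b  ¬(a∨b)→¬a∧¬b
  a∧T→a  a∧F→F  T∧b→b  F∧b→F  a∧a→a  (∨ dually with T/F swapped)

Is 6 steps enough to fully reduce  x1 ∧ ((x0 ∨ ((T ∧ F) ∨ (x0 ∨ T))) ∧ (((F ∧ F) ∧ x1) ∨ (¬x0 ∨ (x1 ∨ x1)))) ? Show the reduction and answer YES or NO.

  start: x1 ∧ ((x0 ∨ ((T ∧ F) ∨ (x0 ∨ T))) ∧ (((F ∧ F) ∧ x1) ∨ (¬x0 ∨ (x1 ∨ x1))))
  →1  x1 ∧ ((x0 ∨ (F ∨ (x0 ∨ T))) ∧ (((F ∧ F) ∧ x1) ∨ (¬x0 ∨ (x1 ∨ x1))))
  →2  x1 ∧ ((x0 ∨ (x0 ∨ T)) ∧ (((F ∧ F) ∧ x1) ∨ (¬x0 ∨ (x1 ∨ x1))))
  →3  x1 ∧ ((x0 ∨ T) ∧ (((F ∧ F) ∧ x1) ∨ (¬x0 ∨ (x1 ∨ x1))))
  →4  x1 ∧ (T ∧ (((F ∧ F) ∧ x1) ∨ (¬x0 ∨ (x1 ∨ x1))))
  →5  x1 ∧ (((F ∧ F) ∧ x1) ∨ (¬x0 ∨ (x1 ∨ x1)))
  →6  x1 ∧ ((F ∧ x1) ∨ (¬x0 ∨ (x1 ∨ x1)))

Answer: NO — after 6 steps the term is x1 ∧ ((F ∧ x1) ∨ (¬x0 ∨ (x1 ∨ x1))), not yet normal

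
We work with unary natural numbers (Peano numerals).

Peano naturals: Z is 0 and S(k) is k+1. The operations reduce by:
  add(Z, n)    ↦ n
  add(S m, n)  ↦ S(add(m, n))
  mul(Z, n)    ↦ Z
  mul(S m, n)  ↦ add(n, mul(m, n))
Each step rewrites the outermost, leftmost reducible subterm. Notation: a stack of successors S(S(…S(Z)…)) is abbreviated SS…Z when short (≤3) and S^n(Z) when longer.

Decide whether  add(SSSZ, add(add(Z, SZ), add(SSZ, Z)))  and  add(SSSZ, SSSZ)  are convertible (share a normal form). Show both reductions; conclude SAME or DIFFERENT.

Term A:
  start: add(SSSZ, add(add(Z, SZ), add(SSZ, Z)))
  →1  S(add(SSZ, add(add(Z, SZ), add(SSZ, Z))))
  →2  S(S(add(SZ, add(add(Z, SZ), add(SSZ, Z)))))
  →3  S(S(S(add(Z, add(add(Z, SZ), add(SSZ, Z))))))
  →4  S(S(S(add(add(Z, SZ), add(SSZ, Z)))))
  →5  S(S(S(add(SZ, add(SSZ, Z)))))
  →6  S(S(S(S(add(Z, add(SSZ, Z))))))
  →7  S(S(S(S(add(SSZ, Z)))))
  →8  S(S(S(S(S(add(SZ, Z))))))
  →9  S(S(S(S(S(S(add(Z, Z)))))))
  →10  S^6(Z)

Term B:
  start: add(SSSZ, SSSZ)
  →1  S(add(SSZ, SSSZ))
  →2  S(S(add(SZ, SSSZ)))
  →3  S(S(S(add(Z, SSSZ))))
  →4  S^6(Z)

Answer: SAME — A ⇓ S^6(Z), B ⇓ S^6(Z)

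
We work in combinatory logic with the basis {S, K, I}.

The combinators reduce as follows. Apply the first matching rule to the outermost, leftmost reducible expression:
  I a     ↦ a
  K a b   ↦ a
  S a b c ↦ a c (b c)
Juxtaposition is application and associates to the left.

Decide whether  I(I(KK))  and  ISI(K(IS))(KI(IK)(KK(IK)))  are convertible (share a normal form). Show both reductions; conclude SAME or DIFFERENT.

Term A:
  start: I(I(KK))
  step 1: I(KK)
  step 2: KK

Term B:
  start: ISI(K(IS))(KI(IK)(KK(IK)))
  step 1: SI(K(IS))(KI(IK)(KK(IK)))
  step 2: I(KI(IK)(KK(IK)))(K(IS)(KI(IK)(KK(IK))))
  step 3: KI(IK)(KK(IK))(K(IS)(KI(IK)(KK(IK))))
  step 4: I(KK(IK))(K(IS)(KI(IK)(KK(IK))))
  step 5: KK(IK)(K(IS)(KI(IK)(KK(IK))))
  step 6: K(K(IS)(KI(IK)(KK(IK))))
  step 7: K(IS)
  step 8: KS

Answer: DIFFERENT — A ⇓ KK, B ⇓ KS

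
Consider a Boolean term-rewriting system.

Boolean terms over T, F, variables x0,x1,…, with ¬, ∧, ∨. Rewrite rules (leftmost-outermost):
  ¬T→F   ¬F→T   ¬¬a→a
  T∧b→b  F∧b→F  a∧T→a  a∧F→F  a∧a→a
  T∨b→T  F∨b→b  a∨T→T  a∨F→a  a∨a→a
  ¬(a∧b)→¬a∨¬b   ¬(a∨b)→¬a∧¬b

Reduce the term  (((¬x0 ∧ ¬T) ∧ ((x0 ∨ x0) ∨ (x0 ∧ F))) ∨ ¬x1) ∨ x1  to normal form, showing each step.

  start: (((¬x0 ∧ ¬T) ∧ ((x0 ∨ x0) ∨ (x0 ∧ F))) ∨ ¬x1) ∨ x1
  [1] (((¬x0 ∧ F) ∧ ((x0 ∨ x0) ∨ (x0 ∧ F))) ∨ ¬x1) ∨ x1
  [2] ((F ∧ ((x0 ∨ x0) ∨ (x0 ∧ F))) ∨ ¬x1) ∨ x1
  [3] (F ∨ ¬x1) ∨ x1
  [4] ¬x1 ∨ x1

Answer: normal form = ¬x1 ∨ x1  (in 4 steps)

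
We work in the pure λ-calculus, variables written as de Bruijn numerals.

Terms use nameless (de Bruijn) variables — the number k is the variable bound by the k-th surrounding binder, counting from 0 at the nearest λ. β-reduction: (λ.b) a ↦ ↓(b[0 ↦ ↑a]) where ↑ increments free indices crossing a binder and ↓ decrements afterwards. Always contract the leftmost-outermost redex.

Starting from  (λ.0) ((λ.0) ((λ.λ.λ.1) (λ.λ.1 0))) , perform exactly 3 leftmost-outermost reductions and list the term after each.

  start: (λ.0) ((λ.0) ((λ.λ.λ.1) (λ.λ.1 0)))
  step 1: (λ.0) ((λ.λ.λ.1) (λ.λ.1 0))
  step 2: (λ.λ.λ.1) (λ.λ.1 0)
  step 3: λ.λ.1

Answer: after 3 steps: λ.λ.1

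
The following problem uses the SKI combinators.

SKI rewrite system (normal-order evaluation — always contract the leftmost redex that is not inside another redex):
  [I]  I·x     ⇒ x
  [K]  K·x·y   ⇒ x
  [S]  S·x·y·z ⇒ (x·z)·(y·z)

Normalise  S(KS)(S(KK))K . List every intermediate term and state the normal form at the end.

Answer: normal form = S(S(KK)K)  (in 2 steps)

Working:
  start: S(KS)(S(KK))K
  [1] KSK(S(KK)K)
  [2] S(S(KK)K)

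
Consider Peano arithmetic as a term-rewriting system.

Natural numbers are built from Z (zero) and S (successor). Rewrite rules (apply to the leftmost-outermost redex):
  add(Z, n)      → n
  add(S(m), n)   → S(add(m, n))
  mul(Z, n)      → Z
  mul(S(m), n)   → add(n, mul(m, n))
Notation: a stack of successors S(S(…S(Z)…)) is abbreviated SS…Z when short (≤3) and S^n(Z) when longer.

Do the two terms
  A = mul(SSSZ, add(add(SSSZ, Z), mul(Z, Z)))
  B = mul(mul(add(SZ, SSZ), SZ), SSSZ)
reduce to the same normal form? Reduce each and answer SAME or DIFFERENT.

Term A:
  start: mul(SSSZ, add(add(SSSZ, Z), mul(Z, Z)))
  →1  add(add(add(SSSZ, Z), mul(Z, Z)), mul(SSZ, add(add(SSSZ, Z), mul(Z, Z))))
  →2  add(add(S(add(SSZ, Z)), mul(Z, Z)), mul(SSZ, add(add(SSSZ, Z), mul(Z, Z))))
  →3  add(S(add(add(SSZ, Z), mul(Z, Z))), mul(SSZ, add(add(SSSZ, Z), mul(Z, Z))))
  →4  S(add(add(add(SSZ, Z), mul(Z, Z)), mul(SSZ, add(add(SSSZ, Z), mul(Z, Z)))))
  →5  S(add(add(S(add(SZ, Z)), mul(Z, Z)), mul(SSZ, add(add(SSSZ, Z), mul(Z, Z)))))
  →6  S(add(S(add(add(SZ, Z), mul(Z, Z))), mul(SSZ, add(add(SSSZ, Z), mul(Z, Z)))))
  →7  S(S(add(add(add(SZ, Z), mul(Z, Z)), mul(SSZ, add(add(SSSZ, Z), mul(Z, Z))))))
  →8  S(S(add(add(S(add(Z, Z)), mul(Z, Z)), mul(SSZ, add(add(SSSZ, Z), mul(Z, Z))))))
  →9  S(S(add(S(add(add(Z, Z), mul(Z, Z))), mul(SSZ, add(add(SSSZ, Z), mul(Z, Z))))))
  →10  S(S(S(add(add(add(Z, Z), mul(Z, Z)), mul(SSZ, add(add(SSSZ, Z), mul(Z, Z)))))))
  →11  S(S(S(add(add(Z, mul(Z, Z)), mul(SSZ, add(add(SSSZ, Z), mul(Z, Z)))))))
  →12  S(S(S(add(mul(Z, Z), mul(SSZ, add(add(SSSZ, Z), mul(Z, Z)))))))
  →13  S(S(S(add(Z, mul(SSZ, add(add(SSSZ, Z), mul(Z, Z)))))))
  →14  S(S(S(mul(SSZ, add(add(SSSZ, Z), mul(Z, Z))))))
  →15  S(S(S(add(add(add(SSSZ, Z), mul(Z, Z)), mul(SZ, add(add(SSSZ, Z), mul(Z, Z)))))))
  →16  S(S(S(add(add(S(add(SSZ, Z)), mul(Z, Z)), mul(SZ, add(add(SSSZ, Z), mul(Z, Z)))))))
  →17  S(S(S(add(S(add(add(SSZ, Z), mul(Z, Z))), mul(SZ, add(add(SSSZ, Z), mul(Z, Z)))))))
  →18  S(S(S(S(add(add(add(SSZ, Z), mul(Z, Z)), mul(SZ, add(add(SSSZ, Z), mul(Z, Z))))))))
  →19  S(S(S(S(add(add(S(add(SZ, Z)), mul(Z, Z)), mul(SZ, add(add(SSSZ, Z), mul(Z, Z))))))))
  →20  S(S(S(S(add(S(add(add(SZ, Z), mul(Z, Z))), mul(SZ, add(add(SSSZ, Z), mul(Z, Z))))))))
  →21  S(S(S(S(S(add(add(add(SZ, Z), mul(Z, Z)), mul(SZ, add(add(SSSZ, Z), mul(Z, Z)))))))))
  →22  S(S(S(S(S(add(add(S(add(Z, Z)), mul(Z, Z)), mul(SZ, add(add(SSSZ, Z), mul(Z, Z)))))))))
  →23  S(S(S(S(S(add(S(add(add(Z, Z), mul(Z, Z))), mul(SZ, add(add(SSSZ, Z), mul(Z, Z)))))))))
  →24  S(S(S(S(S(S(add(add(add(Z, Z), mul(Z, Z)), mul(SZ, add(add(SSSZ, Z), mul(Z, Z))))))))))
  →25  S(S(S(S(S(S(add(add(Z, mul(Z, Z)), mul(SZ, add(add(SSSZ, Z), mul(Z, Z))))))))))
  →26  S(S(S(S(S(S(add(mul(Z, Z), mul(SZ, add(add(SSSZ, Z), mul(Z, Z))))))))))
  →27  S(S(S(S(S(S(add(Z, mul(SZ, add(add(SSSZ, Z), mul(Z, Z))))))))))
  →28  S(S(S(S(S(S(mul(SZ, add(add(SSSZ, Z), mul(Z, Z)))))))))
  →29  S(S(S(S(S(S(add(add(add(SSSZ, Z), mul(Z, Z)), mul(Z, add(add(SSSZ, Z), mul(Z, Z))))))))))
  →30  S(S(S(S(S(S(add(add(S(add(SSZ, Z)), mul(Z, Z)), mul(Z, add(add(SSSZ, Z), mul(Z, Z))))))))))
  →31  S(S(S(S(S(S(add(S(add(add(SSZ, Z), mul(Z, Z))), mul(Z, add(add(SSSZ, Z), mul(Z, Z))))))))))
  →32  S(S(S(S(S(S(S(add(add(add(SSZ, Z), mul(Z, Z)), mul(Z, add(add(SSSZ, Z), mul(Z, Z)))))))))))
  →33  S(S(S(S(S(S(S(add(add(S(add(SZ, Z)), mul(Z, Z)), mul(Z, add(add(SSSZ, Z), mul(Z, Z)))))))))))
  →34  S(S(S(S(S(S(S(add(S(add(add(SZ, Z), mul(Z, Z))), mul(Z, add(add(SSSZ, Z), mul(Z, Z)))))))))))
  →35  S(S(S(S(S(S(S(S(add(add(add(SZ, Z), mul(Z, Z)), mul(Z, add(add(SSSZ, Z), mul(Z, Z))))))))))))
  →36  S(S(S(S(S(S(S(S(add(add(S(add(Z, Z)), mul(Z, Z)), mul(Z, add(add(SSSZ, Z), mul(Z, Z))))))))))))
  →37  S(S(S(S(S(S(S(S(add(S(add(add(Z, Z), mul(Z, Z))), mul(Z, add(add(SSSZ, Z), mul(Z, Z))))))))))))
  →38  S(S(S(S(S(S(S(S(S(add(add(add(Z, Z), mul(Z, Z)), mul(Z, add(add(SSSZ, Z), mul(Z, Z)))))))))))))
  →39  S(S(S(S(S(S(S(S(S(add(add(Z, mul(Z, Z)), mul(Z, add(add(SSSZ, Z), mul(Z, Z)))))))))))))
  →40  S(S(S(S(S(S(S(S(S(add(mul(Z, Z), mul(Z, add(add(SSSZ, Z), mul(Z, Z)))))))))))))
  →41  S(S(S(S(S(S(S(S(S(add(Z, mul(Z, add(add(SSSZ, Z), mul(Z, Z)))))))))))))
  →42  S(S(S(S(S(S(S(S(S(mul(Z, add(add(SSSZ, Z), mul(Z, Z))))))))))))
  →43  S^9(Z)

Term B:
  start: mul(mul(add(SZ, SSZ), SZ), SSSZ)
  →1  mul(mul(S(add(Z, SSZ)), SZ), SSSZ)
  →2  mul(add(SZ, mul(add(Z, SSZ), SZ)), SSSZ)
  →3  mul(S(add(Z, mul(add(Z, SSZ), SZ))), SSSZ)
  →4  add(SSSZ, mul(add(Z, mul(add(Z, SSZ), SZ)), SSSZ))
  →5  S(add(SSZ, mul(add(Z, mul(add(Z, SSZ), SZ)), SSSZ)))
  →6  S(S(add(SZ, mul(add(Z, mul(add(Z, SSZ), SZ)), SSSZ))))
  →7  S(S(S(add(Z, mul(add(Z, mul(add(Z, SSZ), SZ)), SSSZ)))))
  →8  S(S(S(mul(add(Z, mul(add(Z, SSZ), SZ)), SSSZ))))
  →9  S(S(S(mul(mul(add(Z, SSZ), SZ), SSSZ))))
  →10  S(S(S(mul(mul(SSZ, SZ), SSSZ))))
  →11  S(S(S(mul(add(SZ, mul(SZ, SZ)), SSSZ))))
  →12  S(S(S(mul(S(add(Z, mul(SZ, SZ))), SSSZ))))
  →13  S(S(S(add(SSSZ, mul(add(Z, mul(SZ, SZ)), SSSZ)))))
  →14  S(S(S(S(add(SSZ, mul(add(Z, mul(SZ, SZ)), SSSZ))))))
  →15  S(S(S(S(S(add(SZ, mul(add(Z, mul(SZ, SZ)), SSSZ)))))))
  →16  S(S(S(S(S(S(add(Z, mul(add(Z, mul(SZ, SZ)), SSSZ))))))))
  →17  S(S(S(S(S(S(mul(add(Z, mul(SZ, SZ)), SSSZ)))))))
  →18  S(S(S(S(S(S(mul(mul(SZ, SZ), SSSZ)))))))
  →19  S(S(S(S(S(S(mul(add(SZ, mul(Z, SZ)), SSSZ)))))))
  →20  S(S(S(S(S(S(mul(S(add(Z, mul(Z, SZ))), SSSZ)))))))
  →21  S(S(S(S(S(S(add(SSSZ, mul(add(Z, mul(Z, SZ)), SSSZ))))))))
  →22  S(S(S(S(S(S(S(add(SSZ, mul(add(Z, mul(Z, SZ)), SSSZ)))))))))
  →23  S(S(S(S(S(S(S(S(add(SZ, mul(add(Z, mul(Z, SZ)), SSSZ))))))))))
  →24  S(S(S(S(S(S(S(S(S(add(Z, mul(add(Z, mul(Z, SZ)), SSSZ)))))))))))
  →25  S(S(S(S(S(S(S(S(S(mul(add(Z, mul(Z, SZ)), SSSZ))))))))))
  →26  S(S(S(S(S(S(S(S(S(mul(mul(Z, SZ), SSSZ))))))))))
  →27  S(S(S(S(S(S(S(S(S(mul(Z, SSSZ))))))))))
  →28  S^9(Z)

Answer: SAME — A ⇓ S^9(Z), B ⇓ S^9(Z)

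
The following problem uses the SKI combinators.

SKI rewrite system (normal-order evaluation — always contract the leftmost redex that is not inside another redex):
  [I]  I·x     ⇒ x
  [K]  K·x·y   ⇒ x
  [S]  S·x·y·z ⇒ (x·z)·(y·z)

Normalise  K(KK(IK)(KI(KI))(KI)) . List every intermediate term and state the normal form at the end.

  start: K(KK(IK)(KI(KI))(KI))
  step 1: K(K(KI(KI))(KI))
  step 2: K(KI(KI))
  step 3: KI

Answer: normal form = KI  (in 3 steps)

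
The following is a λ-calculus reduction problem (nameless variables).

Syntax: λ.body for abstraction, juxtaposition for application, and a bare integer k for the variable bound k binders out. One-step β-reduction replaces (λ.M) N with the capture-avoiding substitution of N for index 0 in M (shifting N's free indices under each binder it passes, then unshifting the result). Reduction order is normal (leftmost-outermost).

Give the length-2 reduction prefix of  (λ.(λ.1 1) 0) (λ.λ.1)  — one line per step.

Answer: after 2 steps: (λ.λ.1) (λ.λ.1)

Derivation:
  start: (λ.(λ.1 1) 0) (λ.λ.1)
  step 1: (λ.(λ.λ.1) (λ.λ.1)) (λ.λ.1)
  step 2: (λ.λ.1) (λ.λ.1)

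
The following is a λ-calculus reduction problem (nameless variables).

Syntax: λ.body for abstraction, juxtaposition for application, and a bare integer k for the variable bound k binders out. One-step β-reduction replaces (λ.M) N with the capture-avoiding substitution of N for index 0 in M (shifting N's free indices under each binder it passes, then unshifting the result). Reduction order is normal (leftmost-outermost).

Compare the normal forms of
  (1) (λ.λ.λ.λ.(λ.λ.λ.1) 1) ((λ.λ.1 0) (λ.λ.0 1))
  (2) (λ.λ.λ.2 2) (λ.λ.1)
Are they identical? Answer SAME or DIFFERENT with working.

Term A:
  start: (λ.λ.λ.λ.(λ.λ.λ.1) 1) ((λ.λ.1 0) (λ.λ.0 1))
  [1] λ.λ.λ.(λ.λ.λ.1) 1
  [2] λ.λ.λ.λ.λ.1

Term B:
  start: (λ.λ.λ.2 2) (λ.λ.1)
  [1] λ.λ.(λ.λ.1) (λ.λ.1)
  [2] λ.λ.λ.λ.λ.1

Answer: SAME — A ⇓ λ.λ.λ.λ.λ.1, B ⇓ λ.λ.λ.λ.λ.1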